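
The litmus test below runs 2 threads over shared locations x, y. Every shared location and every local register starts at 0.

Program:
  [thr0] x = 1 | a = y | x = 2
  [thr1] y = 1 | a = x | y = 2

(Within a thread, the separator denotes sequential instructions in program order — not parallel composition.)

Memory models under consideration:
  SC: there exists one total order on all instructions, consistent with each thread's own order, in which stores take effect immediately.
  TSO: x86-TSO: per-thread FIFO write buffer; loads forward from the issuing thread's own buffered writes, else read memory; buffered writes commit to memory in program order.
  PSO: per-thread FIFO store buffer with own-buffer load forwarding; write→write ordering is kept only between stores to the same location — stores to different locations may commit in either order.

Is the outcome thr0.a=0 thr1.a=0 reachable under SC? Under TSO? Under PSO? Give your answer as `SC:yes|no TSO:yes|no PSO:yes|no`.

outcome vector order: (thr0.a,thr1.a)
under SC → 01 02 10 11 12 20 21
under TSO → 00 01 02 10 11 12 20 21
under PSO → 00 01 02 10 11 12 20 21
target 00 ∈ {TSO,PSO}

SC:no TSO:yes PSO:yes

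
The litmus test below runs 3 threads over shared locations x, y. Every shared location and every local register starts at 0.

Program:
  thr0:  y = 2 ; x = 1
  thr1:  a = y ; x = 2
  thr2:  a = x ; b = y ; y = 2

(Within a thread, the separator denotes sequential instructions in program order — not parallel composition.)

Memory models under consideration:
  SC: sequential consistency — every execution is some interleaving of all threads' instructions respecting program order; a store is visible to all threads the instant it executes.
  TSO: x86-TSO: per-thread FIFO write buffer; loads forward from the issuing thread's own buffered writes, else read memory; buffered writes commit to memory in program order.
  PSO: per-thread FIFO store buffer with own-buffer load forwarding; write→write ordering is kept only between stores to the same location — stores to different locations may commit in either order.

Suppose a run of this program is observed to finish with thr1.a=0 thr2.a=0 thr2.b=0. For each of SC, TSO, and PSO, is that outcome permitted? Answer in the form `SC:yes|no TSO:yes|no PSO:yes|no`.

outcome vector order: (thr1.a,thr2.a,thr2.b)
SC (9): 000, 002, 012, 020, 022, 200, 202, 212, 222
TSO (9): 000, 002, 012, 020, 022, 200, 202, 212, 222
PSO (11): 000, 002, 010, 012, 020, 022, 200, 202, 210, 212, 222
target 000 ∈ {SC,TSO,PSO}

SC:yes TSO:yes PSO:yes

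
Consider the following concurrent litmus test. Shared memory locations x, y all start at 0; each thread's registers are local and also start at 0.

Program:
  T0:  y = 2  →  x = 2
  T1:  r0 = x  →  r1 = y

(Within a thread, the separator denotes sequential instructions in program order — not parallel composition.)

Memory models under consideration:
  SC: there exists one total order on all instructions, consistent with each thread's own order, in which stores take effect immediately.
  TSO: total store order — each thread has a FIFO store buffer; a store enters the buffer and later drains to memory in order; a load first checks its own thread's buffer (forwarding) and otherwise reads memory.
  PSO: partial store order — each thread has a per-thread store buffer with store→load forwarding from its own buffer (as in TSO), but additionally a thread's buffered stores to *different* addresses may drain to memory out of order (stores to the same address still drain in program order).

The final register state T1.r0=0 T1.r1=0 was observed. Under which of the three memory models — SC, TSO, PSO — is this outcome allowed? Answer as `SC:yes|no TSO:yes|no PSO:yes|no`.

outcome vector order: (T1.r0,T1.r1)
SC: 3 outcomes — {<0 0>; <0 2>; <2 2>}
TSO: 3 outcomes — {<0 0>; <0 2>; <2 2>}
PSO: 4 outcomes — {<0 0>; <0 2>; <2 0>; <2 2>}
target <0 0> ∈ {SC,TSO,PSO}

SC:yes TSO:yes PSO:yes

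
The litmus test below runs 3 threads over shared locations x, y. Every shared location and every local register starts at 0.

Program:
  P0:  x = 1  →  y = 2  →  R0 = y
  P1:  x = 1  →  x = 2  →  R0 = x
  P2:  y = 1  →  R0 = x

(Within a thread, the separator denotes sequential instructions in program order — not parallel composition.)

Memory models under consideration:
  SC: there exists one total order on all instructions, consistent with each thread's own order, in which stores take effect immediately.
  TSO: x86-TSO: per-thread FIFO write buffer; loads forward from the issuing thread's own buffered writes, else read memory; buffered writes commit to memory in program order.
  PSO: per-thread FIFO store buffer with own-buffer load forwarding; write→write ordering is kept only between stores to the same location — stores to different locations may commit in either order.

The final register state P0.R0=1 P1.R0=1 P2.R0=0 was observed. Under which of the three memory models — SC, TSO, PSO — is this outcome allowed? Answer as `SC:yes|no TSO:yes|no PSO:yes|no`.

outcome vector order: (P0.R0,P1.R0,P2.R0)
SC: 9 outcomes — {1/1/1, 1/2/1, 1/2/2, 2/1/0, 2/1/1, 2/1/2, 2/2/0, 2/2/1, 2/2/2}
TSO: 12 outcomes — {1/1/0, 1/1/1, 1/1/2, 1/2/0, 1/2/1, 1/2/2, 2/1/0, 2/1/1, 2/1/2, 2/2/0, 2/2/1, 2/2/2}
PSO: 12 outcomes — {1/1/0, 1/1/1, 1/1/2, 1/2/0, 1/2/1, 1/2/2, 2/1/0, 2/1/1, 2/1/2, 2/2/0, 2/2/1, 2/2/2}
target 1/1/0 ∈ {TSO,PSO}

SC:no TSO:yes PSO:yes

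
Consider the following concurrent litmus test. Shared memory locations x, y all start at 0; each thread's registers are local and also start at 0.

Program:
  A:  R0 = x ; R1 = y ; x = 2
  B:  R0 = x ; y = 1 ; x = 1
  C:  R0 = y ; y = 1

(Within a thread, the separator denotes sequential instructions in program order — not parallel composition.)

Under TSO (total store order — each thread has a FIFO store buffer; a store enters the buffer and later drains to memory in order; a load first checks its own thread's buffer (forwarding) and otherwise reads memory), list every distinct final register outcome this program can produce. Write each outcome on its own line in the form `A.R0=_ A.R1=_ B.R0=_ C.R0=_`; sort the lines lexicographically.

A.R0=0 A.R1=0 B.R0=0 C.R0=0
A.R0=0 A.R1=0 B.R0=0 C.R0=1
A.R0=0 A.R1=0 B.R0=2 C.R0=0
A.R0=0 A.R1=0 B.R0=2 C.R0=1
A.R0=0 A.R1=1 B.R0=0 C.R0=0
A.R0=0 A.R1=1 B.R0=0 C.R0=1
A.R0=0 A.R1=1 B.R0=2 C.R0=0
A.R0=1 A.R1=1 B.R0=0 C.R0=0
A.R0=1 A.R1=1 B.R0=0 C.R0=1

outcome vector order: (A.R0,A.R1,B.R0,C.R0)
|TSO outcomes| = 9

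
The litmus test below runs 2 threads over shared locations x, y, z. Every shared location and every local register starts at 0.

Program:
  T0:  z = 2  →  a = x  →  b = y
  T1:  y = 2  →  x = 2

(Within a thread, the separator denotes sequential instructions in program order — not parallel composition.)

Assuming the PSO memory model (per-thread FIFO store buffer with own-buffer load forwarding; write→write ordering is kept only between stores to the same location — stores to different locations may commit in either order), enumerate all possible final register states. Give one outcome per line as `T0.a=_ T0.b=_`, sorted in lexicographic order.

T0.a=0 T0.b=0
T0.a=0 T0.b=2
T0.a=2 T0.b=0
T0.a=2 T0.b=2

outcome vector order: (T0.a,T0.b)
|PSO outcomes| = 4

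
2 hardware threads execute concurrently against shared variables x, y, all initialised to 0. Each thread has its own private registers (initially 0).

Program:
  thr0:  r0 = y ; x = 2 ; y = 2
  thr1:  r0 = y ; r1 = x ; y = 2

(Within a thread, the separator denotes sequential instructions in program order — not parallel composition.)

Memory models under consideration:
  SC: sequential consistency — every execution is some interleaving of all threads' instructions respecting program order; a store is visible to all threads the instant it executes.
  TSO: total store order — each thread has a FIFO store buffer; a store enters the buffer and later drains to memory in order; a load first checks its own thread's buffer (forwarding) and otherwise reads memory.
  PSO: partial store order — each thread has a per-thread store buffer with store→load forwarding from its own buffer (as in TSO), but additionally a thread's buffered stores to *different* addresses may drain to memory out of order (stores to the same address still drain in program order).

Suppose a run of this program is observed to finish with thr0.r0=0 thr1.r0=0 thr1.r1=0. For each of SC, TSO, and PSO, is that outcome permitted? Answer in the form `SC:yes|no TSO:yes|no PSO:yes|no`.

SC:yes TSO:yes PSO:yes

outcome vector order: (thr0.r0,thr1.r0,thr1.r1)
under SC → (0,0,0) (0,0,2) (0,2,2) (2,0,0)
under TSO → (0,0,0) (0,0,2) (0,2,2) (2,0,0)
under PSO → (0,0,0) (0,0,2) (0,2,0) (0,2,2) (2,0,0)
target (0,0,0) ∈ {SC,TSO,PSO}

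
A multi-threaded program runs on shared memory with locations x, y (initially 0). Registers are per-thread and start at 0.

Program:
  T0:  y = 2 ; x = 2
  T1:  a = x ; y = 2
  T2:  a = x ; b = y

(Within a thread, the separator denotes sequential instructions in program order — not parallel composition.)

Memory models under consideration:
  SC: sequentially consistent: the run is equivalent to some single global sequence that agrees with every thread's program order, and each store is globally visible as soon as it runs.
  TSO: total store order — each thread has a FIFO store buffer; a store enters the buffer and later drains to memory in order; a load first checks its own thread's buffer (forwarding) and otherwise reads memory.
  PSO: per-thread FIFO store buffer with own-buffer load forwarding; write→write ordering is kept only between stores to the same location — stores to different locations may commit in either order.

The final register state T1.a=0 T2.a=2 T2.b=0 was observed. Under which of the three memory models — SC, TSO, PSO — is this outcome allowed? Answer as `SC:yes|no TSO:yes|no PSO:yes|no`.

outcome vector order: (T1.a,T2.a,T2.b)
[SC] allowed = {000; 002; 022; 200; 202; 222}
[TSO] allowed = {000; 002; 022; 200; 202; 222}
[PSO] allowed = {000; 002; 020; 022; 200; 202; 220; 222}
target 020 ∈ {PSO}

SC:no TSO:no PSO:yes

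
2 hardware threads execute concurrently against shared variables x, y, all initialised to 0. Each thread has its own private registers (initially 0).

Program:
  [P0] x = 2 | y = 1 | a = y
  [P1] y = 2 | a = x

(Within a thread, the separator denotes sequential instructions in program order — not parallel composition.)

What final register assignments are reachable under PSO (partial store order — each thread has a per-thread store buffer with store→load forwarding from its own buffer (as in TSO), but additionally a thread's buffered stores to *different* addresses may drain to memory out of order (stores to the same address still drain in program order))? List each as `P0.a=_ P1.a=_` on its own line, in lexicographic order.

outcome vector order: (P0.a,P1.a)
|PSO outcomes| = 4

P0.a=1 P1.a=0
P0.a=1 P1.a=2
P0.a=2 P1.a=0
P0.a=2 P1.a=2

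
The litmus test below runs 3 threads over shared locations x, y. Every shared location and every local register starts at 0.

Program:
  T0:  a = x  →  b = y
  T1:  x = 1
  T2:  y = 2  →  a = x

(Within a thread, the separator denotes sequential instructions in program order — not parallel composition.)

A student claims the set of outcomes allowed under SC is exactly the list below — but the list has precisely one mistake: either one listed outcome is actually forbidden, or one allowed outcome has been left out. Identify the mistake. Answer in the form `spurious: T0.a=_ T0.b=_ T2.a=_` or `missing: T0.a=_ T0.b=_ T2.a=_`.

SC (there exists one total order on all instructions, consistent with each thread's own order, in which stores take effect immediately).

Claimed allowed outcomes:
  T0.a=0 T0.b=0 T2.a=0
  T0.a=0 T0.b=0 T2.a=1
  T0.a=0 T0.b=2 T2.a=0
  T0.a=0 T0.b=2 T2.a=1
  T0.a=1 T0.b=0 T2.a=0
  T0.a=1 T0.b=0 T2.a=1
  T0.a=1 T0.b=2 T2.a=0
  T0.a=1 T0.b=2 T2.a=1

outcome vector order: (T0.a,T0.b,T2.a)
under SC → 000 001 020 021 101 120 121
claimed∖SC = {100}

spurious: T0.a=1 T0.b=0 T2.a=0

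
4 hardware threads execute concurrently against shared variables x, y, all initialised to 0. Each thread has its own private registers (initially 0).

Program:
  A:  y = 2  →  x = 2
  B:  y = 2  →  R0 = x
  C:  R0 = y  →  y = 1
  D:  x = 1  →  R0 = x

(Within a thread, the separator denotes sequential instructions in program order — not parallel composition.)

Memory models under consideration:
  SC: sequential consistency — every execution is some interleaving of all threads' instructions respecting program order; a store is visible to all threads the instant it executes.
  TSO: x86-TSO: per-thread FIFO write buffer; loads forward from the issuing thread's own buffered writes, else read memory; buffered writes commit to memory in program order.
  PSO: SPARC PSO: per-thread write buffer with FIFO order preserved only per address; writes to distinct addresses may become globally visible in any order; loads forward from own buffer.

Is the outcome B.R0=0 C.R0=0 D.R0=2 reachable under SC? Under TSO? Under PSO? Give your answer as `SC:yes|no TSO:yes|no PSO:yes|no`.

SC:yes TSO:yes PSO:yes

outcome vector order: (B.R0,C.R0,D.R0)
[SC] allowed = {0/0/1 0/0/2 0/2/1 0/2/2 1/0/1 1/0/2 1/2/1 1/2/2 2/0/1 2/0/2 2/2/1 2/2/2}
[TSO] allowed = {0/0/1 0/0/2 0/2/1 0/2/2 1/0/1 1/0/2 1/2/1 1/2/2 2/0/1 2/0/2 2/2/1 2/2/2}
[PSO] allowed = {0/0/1 0/0/2 0/2/1 0/2/2 1/0/1 1/0/2 1/2/1 1/2/2 2/0/1 2/0/2 2/2/1 2/2/2}
target 0/0/2 ∈ {SC,TSO,PSO}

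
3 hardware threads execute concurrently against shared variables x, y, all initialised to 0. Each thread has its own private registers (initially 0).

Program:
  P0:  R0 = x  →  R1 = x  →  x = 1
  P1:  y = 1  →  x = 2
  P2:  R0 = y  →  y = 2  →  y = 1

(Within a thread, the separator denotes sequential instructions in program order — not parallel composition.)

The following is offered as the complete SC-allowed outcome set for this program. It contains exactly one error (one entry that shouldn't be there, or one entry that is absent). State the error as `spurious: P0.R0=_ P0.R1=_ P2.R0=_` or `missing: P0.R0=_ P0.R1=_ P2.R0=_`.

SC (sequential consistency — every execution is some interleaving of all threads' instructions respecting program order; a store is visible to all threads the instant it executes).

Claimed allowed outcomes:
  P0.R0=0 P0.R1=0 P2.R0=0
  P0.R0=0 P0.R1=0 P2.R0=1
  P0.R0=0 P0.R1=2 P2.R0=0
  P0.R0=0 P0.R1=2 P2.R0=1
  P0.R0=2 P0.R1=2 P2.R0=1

outcome vector order: (P0.R0,P0.R1,P2.R0)
SC (6): 0/0/0; 0/0/1; 0/2/0; 0/2/1; 2/2/0; 2/2/1
SC∖claimed = {2/2/0}

missing: P0.R0=2 P0.R1=2 P2.R0=0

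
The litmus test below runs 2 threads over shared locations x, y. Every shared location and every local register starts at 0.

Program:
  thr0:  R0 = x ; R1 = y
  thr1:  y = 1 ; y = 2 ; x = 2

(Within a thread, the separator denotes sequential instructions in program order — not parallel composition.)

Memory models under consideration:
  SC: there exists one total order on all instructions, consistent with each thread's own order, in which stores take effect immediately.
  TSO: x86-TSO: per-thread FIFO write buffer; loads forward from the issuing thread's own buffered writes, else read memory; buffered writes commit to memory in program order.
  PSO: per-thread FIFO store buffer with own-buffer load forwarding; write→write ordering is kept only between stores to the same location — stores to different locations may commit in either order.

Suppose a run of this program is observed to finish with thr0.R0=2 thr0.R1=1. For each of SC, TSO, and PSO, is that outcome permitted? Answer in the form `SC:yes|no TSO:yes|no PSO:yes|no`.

SC:no TSO:no PSO:yes

outcome vector order: (thr0.R0,thr0.R1)
SC: 4 outcomes — {(0,0), (0,1), (0,2), (2,2)}
TSO: 4 outcomes — {(0,0), (0,1), (0,2), (2,2)}
PSO: 6 outcomes — {(0,0), (0,1), (0,2), (2,0), (2,1), (2,2)}
target (2,1) ∈ {PSO}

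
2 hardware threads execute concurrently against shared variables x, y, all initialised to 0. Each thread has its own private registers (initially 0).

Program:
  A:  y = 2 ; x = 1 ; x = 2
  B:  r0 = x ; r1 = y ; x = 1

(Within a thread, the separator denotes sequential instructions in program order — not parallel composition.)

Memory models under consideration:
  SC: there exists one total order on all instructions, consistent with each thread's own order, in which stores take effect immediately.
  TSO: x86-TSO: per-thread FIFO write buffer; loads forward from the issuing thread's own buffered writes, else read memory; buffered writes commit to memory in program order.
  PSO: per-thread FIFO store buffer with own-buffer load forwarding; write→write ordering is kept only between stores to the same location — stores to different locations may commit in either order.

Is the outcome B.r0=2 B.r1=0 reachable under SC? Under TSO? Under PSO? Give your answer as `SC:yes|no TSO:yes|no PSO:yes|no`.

outcome vector order: (B.r0,B.r1)
SC: 4 outcomes — {0/0; 0/2; 1/2; 2/2}
TSO: 4 outcomes — {0/0; 0/2; 1/2; 2/2}
PSO: 6 outcomes — {0/0; 0/2; 1/0; 1/2; 2/0; 2/2}
target 2/0 ∈ {PSO}

SC:no TSO:no PSO:yes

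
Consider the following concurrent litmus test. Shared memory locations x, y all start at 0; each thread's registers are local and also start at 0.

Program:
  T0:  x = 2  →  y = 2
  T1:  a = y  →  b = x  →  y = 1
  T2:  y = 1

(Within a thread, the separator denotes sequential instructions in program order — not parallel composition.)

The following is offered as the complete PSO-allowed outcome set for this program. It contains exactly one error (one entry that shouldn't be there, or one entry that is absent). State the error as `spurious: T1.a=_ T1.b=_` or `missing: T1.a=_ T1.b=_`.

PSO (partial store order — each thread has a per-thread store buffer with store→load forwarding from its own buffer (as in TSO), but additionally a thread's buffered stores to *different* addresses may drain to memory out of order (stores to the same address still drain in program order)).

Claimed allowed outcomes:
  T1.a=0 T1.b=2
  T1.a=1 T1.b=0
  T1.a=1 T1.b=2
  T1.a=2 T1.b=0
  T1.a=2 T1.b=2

missing: T1.a=0 T1.b=0

outcome vector order: (T1.a,T1.b)
[PSO] allowed = {0/0 0/2 1/0 1/2 2/0 2/2}
PSO∖claimed = {0/0}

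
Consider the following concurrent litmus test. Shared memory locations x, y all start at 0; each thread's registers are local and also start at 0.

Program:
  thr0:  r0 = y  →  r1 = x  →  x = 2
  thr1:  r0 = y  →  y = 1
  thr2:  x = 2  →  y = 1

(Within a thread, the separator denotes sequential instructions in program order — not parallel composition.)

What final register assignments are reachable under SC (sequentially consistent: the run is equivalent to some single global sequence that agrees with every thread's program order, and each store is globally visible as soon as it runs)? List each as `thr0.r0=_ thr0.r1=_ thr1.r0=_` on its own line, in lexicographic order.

outcome vector order: (thr0.r0,thr0.r1,thr1.r0)
|SC outcomes| = 7

thr0.r0=0 thr0.r1=0 thr1.r0=0
thr0.r0=0 thr0.r1=0 thr1.r0=1
thr0.r0=0 thr0.r1=2 thr1.r0=0
thr0.r0=0 thr0.r1=2 thr1.r0=1
thr0.r0=1 thr0.r1=0 thr1.r0=0
thr0.r0=1 thr0.r1=2 thr1.r0=0
thr0.r0=1 thr0.r1=2 thr1.r0=1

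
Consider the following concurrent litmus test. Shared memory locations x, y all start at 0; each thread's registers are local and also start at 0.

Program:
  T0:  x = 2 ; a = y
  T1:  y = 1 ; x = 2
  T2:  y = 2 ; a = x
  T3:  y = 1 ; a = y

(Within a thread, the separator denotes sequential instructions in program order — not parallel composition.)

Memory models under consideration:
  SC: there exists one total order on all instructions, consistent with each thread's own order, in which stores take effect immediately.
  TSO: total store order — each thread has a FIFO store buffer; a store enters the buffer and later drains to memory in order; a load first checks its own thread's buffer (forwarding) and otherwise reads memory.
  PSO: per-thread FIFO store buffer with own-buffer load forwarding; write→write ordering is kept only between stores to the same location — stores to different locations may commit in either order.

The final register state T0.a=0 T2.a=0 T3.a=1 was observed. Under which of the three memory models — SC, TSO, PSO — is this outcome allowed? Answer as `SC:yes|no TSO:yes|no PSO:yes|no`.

SC:no TSO:yes PSO:yes

outcome vector order: (T0.a,T2.a,T3.a)
SC: 10 outcomes — {0/2/1 0/2/2 1/0/1 1/0/2 1/2/1 1/2/2 2/0/1 2/0/2 2/2/1 2/2/2}
TSO: 12 outcomes — {0/0/1 0/0/2 0/2/1 0/2/2 1/0/1 1/0/2 1/2/1 1/2/2 2/0/1 2/0/2 2/2/1 2/2/2}
PSO: 12 outcomes — {0/0/1 0/0/2 0/2/1 0/2/2 1/0/1 1/0/2 1/2/1 1/2/2 2/0/1 2/0/2 2/2/1 2/2/2}
target 0/0/1 ∈ {TSO,PSO}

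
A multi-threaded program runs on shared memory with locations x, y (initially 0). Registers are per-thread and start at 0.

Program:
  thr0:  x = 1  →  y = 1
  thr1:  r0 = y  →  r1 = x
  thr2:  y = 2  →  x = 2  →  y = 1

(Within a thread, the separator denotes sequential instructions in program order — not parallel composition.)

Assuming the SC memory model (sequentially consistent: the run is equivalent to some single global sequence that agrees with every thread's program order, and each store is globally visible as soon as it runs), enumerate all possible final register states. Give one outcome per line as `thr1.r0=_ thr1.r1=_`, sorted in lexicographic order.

thr1.r0=0 thr1.r1=0
thr1.r0=0 thr1.r1=1
thr1.r0=0 thr1.r1=2
thr1.r0=1 thr1.r1=1
thr1.r0=1 thr1.r1=2
thr1.r0=2 thr1.r1=0
thr1.r0=2 thr1.r1=1
thr1.r0=2 thr1.r1=2

outcome vector order: (thr1.r0,thr1.r1)
|SC outcomes| = 8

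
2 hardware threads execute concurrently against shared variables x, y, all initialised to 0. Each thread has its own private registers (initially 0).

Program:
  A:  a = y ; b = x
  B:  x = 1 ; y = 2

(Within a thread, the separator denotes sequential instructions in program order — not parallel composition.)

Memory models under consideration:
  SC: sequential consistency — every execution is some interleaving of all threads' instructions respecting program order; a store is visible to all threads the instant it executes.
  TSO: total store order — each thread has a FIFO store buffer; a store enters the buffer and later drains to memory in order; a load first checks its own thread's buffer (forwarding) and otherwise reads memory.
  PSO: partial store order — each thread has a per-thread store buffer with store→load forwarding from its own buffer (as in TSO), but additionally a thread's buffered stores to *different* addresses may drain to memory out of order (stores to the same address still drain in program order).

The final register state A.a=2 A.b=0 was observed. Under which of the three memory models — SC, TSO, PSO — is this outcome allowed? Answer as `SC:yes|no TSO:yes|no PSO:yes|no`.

SC:no TSO:no PSO:yes

outcome vector order: (A.a,A.b)
under SC → <0 0> <0 1> <2 1>
under TSO → <0 0> <0 1> <2 1>
under PSO → <0 0> <0 1> <2 0> <2 1>
target <2 0> ∈ {PSO}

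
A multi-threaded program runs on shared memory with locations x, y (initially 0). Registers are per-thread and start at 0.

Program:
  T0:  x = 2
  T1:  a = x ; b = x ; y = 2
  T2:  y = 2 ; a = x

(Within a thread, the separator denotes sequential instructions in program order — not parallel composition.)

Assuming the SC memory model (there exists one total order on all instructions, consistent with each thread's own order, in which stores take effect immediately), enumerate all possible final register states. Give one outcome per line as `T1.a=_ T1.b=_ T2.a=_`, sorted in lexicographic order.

outcome vector order: (T1.a,T1.b,T2.a)
|SC outcomes| = 6

T1.a=0 T1.b=0 T2.a=0
T1.a=0 T1.b=0 T2.a=2
T1.a=0 T1.b=2 T2.a=0
T1.a=0 T1.b=2 T2.a=2
T1.a=2 T1.b=2 T2.a=0
T1.a=2 T1.b=2 T2.a=2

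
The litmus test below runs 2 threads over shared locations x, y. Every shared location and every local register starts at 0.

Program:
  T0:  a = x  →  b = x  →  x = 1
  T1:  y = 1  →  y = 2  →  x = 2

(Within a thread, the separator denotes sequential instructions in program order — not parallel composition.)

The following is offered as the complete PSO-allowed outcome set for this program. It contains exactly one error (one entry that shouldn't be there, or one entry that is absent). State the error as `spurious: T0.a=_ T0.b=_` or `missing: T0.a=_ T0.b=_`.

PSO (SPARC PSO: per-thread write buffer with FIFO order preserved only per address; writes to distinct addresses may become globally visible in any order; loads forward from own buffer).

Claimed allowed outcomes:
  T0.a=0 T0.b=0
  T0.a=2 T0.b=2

missing: T0.a=0 T0.b=2

outcome vector order: (T0.a,T0.b)
PSO: 3 outcomes — {0/0 0/2 2/2}
PSO∖claimed = {0/2}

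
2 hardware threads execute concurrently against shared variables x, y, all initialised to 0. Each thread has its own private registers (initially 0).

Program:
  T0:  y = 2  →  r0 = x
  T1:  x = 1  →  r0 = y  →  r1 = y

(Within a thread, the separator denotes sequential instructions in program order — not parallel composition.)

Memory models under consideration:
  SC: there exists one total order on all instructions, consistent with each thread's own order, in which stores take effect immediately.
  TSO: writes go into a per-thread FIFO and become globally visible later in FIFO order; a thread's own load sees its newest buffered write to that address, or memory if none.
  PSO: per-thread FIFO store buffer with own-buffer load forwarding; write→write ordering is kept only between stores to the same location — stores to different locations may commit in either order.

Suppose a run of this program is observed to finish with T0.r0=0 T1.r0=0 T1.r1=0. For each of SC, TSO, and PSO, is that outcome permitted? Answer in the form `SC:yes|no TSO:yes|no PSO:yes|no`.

outcome vector order: (T0.r0,T1.r0,T1.r1)
[SC] allowed = {(0,2,2), (1,0,0), (1,0,2), (1,2,2)}
[TSO] allowed = {(0,0,0), (0,0,2), (0,2,2), (1,0,0), (1,0,2), (1,2,2)}
[PSO] allowed = {(0,0,0), (0,0,2), (0,2,2), (1,0,0), (1,0,2), (1,2,2)}
target (0,0,0) ∈ {TSO,PSO}

SC:no TSO:yes PSO:yes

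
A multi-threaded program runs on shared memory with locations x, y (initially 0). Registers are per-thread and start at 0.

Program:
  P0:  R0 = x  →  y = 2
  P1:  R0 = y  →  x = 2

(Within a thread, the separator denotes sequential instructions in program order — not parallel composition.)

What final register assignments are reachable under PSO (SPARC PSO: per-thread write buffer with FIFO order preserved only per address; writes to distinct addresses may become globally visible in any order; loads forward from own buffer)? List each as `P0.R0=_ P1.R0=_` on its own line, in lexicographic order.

outcome vector order: (P0.R0,P1.R0)
|PSO outcomes| = 3

P0.R0=0 P1.R0=0
P0.R0=0 P1.R0=2
P0.R0=2 P1.R0=0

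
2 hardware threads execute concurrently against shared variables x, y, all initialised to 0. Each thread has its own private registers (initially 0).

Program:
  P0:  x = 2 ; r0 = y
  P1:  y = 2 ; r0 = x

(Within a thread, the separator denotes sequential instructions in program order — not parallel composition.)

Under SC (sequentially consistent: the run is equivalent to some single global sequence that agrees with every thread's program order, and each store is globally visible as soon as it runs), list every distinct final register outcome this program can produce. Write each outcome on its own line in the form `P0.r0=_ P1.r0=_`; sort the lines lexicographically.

P0.r0=0 P1.r0=2
P0.r0=2 P1.r0=0
P0.r0=2 P1.r0=2

outcome vector order: (P0.r0,P1.r0)
|SC outcomes| = 3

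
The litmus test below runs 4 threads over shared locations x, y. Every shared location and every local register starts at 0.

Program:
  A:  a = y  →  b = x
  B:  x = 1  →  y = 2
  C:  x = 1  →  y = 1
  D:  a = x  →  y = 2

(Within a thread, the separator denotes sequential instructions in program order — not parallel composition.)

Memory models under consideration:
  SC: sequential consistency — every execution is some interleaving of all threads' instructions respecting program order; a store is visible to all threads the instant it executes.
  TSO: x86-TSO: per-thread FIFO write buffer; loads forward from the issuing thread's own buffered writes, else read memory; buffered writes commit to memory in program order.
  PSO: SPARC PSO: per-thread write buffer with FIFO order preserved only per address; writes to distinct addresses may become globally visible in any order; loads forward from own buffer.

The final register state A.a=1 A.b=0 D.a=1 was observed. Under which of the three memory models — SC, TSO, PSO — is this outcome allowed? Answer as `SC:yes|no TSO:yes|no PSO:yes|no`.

SC:no TSO:no PSO:yes

outcome vector order: (A.a,A.b,D.a)
SC (9): 000 001 010 011 110 111 200 210 211
TSO (9): 000 001 010 011 110 111 200 210 211
PSO (12): 000 001 010 011 100 101 110 111 200 201 210 211
target 101 ∈ {PSO}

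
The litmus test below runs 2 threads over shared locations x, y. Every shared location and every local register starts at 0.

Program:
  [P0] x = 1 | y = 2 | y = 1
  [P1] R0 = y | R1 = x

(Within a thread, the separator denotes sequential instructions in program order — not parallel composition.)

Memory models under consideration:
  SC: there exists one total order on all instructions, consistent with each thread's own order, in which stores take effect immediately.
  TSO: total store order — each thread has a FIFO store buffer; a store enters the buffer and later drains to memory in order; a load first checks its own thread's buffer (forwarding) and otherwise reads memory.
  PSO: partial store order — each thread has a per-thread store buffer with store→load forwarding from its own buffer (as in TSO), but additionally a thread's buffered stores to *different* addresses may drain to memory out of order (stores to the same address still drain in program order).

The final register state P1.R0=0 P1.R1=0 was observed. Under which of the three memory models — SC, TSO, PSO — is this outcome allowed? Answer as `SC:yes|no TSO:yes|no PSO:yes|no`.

outcome vector order: (P1.R0,P1.R1)
SC: 4 outcomes — {<0 0> <0 1> <1 1> <2 1>}
TSO: 4 outcomes — {<0 0> <0 1> <1 1> <2 1>}
PSO: 6 outcomes — {<0 0> <0 1> <1 0> <1 1> <2 0> <2 1>}
target <0 0> ∈ {SC,TSO,PSO}

SC:yes TSO:yes PSO:yes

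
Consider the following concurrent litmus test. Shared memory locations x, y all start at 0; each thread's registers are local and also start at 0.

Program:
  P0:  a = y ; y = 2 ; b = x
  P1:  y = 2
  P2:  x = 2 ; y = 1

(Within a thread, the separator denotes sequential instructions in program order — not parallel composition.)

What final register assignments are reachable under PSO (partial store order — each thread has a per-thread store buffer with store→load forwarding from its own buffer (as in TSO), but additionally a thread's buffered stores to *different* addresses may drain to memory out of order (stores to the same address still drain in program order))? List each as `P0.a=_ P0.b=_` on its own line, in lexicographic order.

outcome vector order: (P0.a,P0.b)
|PSO outcomes| = 6

P0.a=0 P0.b=0
P0.a=0 P0.b=2
P0.a=1 P0.b=0
P0.a=1 P0.b=2
P0.a=2 P0.b=0
P0.a=2 P0.b=2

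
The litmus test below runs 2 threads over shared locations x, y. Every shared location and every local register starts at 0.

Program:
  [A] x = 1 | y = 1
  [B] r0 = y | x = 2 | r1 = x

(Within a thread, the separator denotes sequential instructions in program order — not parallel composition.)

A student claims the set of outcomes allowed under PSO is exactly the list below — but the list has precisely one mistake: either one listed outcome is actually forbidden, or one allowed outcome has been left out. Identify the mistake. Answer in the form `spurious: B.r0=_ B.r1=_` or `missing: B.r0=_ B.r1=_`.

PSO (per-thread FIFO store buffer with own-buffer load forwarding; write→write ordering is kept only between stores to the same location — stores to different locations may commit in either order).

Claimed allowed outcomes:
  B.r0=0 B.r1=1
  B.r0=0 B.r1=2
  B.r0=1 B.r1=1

missing: B.r0=1 B.r1=2

outcome vector order: (B.r0,B.r1)
[PSO] allowed = {01; 02; 11; 12}
PSO∖claimed = {12}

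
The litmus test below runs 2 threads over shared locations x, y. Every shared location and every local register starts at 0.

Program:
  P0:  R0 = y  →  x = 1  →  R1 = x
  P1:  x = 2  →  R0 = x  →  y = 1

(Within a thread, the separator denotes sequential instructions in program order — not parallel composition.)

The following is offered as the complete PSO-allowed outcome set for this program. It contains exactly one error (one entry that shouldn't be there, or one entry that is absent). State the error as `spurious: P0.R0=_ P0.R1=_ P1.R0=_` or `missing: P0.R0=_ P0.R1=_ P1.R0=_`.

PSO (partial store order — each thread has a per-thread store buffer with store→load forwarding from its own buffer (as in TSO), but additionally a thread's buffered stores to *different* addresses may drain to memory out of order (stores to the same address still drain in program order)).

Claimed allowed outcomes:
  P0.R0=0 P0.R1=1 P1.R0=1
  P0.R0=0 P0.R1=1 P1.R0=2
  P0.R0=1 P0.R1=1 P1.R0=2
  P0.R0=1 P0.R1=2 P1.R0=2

outcome vector order: (P0.R0,P0.R1,P1.R0)
under PSO → 011 012 022 112 122
PSO∖claimed = {022}

missing: P0.R0=0 P0.R1=2 P1.R0=2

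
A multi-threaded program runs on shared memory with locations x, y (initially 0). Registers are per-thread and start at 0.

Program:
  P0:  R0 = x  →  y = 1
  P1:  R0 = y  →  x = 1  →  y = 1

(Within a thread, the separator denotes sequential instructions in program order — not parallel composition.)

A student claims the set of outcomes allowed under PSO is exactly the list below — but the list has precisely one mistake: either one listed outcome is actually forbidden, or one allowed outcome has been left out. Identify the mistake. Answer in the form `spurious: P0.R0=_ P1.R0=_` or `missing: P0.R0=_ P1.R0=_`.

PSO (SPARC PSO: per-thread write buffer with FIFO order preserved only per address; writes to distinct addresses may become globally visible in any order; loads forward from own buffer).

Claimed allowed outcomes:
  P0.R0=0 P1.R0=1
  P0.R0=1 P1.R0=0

outcome vector order: (P0.R0,P1.R0)
under PSO → <0 0>; <0 1>; <1 0>
PSO∖claimed = {<0 0>}

missing: P0.R0=0 P1.R0=0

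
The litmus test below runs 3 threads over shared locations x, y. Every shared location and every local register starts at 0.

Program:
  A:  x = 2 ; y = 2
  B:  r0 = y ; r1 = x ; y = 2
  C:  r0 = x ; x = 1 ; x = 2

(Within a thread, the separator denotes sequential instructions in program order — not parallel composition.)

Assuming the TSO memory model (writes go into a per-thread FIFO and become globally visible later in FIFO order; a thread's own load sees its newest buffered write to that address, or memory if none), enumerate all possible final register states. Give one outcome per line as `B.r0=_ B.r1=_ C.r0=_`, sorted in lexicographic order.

outcome vector order: (B.r0,B.r1,C.r0)
|TSO outcomes| = 10

B.r0=0 B.r1=0 C.r0=0
B.r0=0 B.r1=0 C.r0=2
B.r0=0 B.r1=1 C.r0=0
B.r0=0 B.r1=1 C.r0=2
B.r0=0 B.r1=2 C.r0=0
B.r0=0 B.r1=2 C.r0=2
B.r0=2 B.r1=1 C.r0=0
B.r0=2 B.r1=1 C.r0=2
B.r0=2 B.r1=2 C.r0=0
B.r0=2 B.r1=2 C.r0=2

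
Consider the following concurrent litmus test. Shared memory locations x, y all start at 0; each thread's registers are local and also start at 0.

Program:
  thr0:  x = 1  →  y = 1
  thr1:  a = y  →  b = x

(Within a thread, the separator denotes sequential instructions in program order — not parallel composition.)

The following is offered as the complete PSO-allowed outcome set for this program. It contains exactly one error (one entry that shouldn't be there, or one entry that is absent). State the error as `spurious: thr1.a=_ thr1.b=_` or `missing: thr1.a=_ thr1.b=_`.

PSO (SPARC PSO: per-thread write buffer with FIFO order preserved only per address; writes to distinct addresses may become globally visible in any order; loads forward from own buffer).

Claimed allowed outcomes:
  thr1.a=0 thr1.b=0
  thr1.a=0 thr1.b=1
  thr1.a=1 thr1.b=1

outcome vector order: (thr1.a,thr1.b)
PSO (4): <0 0> <0 1> <1 0> <1 1>
PSO∖claimed = {<1 0>}

missing: thr1.a=1 thr1.b=0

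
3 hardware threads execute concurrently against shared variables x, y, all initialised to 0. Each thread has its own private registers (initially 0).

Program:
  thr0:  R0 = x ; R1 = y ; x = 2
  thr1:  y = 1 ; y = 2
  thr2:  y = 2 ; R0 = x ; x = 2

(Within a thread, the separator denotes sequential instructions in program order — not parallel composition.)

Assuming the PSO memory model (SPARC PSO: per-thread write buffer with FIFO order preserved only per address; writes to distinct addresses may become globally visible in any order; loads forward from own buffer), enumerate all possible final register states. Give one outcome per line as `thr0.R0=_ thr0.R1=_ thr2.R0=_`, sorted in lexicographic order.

thr0.R0=0 thr0.R1=0 thr2.R0=0
thr0.R0=0 thr0.R1=0 thr2.R0=2
thr0.R0=0 thr0.R1=1 thr2.R0=0
thr0.R0=0 thr0.R1=1 thr2.R0=2
thr0.R0=0 thr0.R1=2 thr2.R0=0
thr0.R0=0 thr0.R1=2 thr2.R0=2
thr0.R0=2 thr0.R1=0 thr2.R0=0
thr0.R0=2 thr0.R1=1 thr2.R0=0
thr0.R0=2 thr0.R1=2 thr2.R0=0

outcome vector order: (thr0.R0,thr0.R1,thr2.R0)
|PSO outcomes| = 9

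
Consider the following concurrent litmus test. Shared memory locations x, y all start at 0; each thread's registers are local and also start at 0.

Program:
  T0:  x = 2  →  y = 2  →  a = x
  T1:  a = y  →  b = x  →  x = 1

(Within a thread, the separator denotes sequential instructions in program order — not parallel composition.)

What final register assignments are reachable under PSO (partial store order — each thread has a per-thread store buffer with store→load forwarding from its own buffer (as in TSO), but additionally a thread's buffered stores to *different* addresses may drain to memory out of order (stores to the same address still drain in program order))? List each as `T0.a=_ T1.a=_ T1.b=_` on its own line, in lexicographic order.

T0.a=1 T1.a=0 T1.b=0
T0.a=1 T1.a=0 T1.b=2
T0.a=1 T1.a=2 T1.b=0
T0.a=1 T1.a=2 T1.b=2
T0.a=2 T1.a=0 T1.b=0
T0.a=2 T1.a=0 T1.b=2
T0.a=2 T1.a=2 T1.b=0
T0.a=2 T1.a=2 T1.b=2

outcome vector order: (T0.a,T1.a,T1.b)
|PSO outcomes| = 8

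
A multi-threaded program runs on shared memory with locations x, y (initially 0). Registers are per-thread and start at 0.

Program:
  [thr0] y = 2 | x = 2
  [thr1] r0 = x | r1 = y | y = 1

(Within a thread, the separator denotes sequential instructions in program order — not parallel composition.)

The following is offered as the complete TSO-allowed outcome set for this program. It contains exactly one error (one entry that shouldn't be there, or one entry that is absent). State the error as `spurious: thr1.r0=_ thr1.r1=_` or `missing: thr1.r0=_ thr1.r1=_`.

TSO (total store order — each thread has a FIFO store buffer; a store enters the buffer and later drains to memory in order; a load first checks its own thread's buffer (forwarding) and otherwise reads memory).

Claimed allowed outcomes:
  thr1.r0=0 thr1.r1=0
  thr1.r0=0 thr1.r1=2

outcome vector order: (thr1.r0,thr1.r1)
TSO: 3 outcomes — {00 02 22}
TSO∖claimed = {22}

missing: thr1.r0=2 thr1.r1=2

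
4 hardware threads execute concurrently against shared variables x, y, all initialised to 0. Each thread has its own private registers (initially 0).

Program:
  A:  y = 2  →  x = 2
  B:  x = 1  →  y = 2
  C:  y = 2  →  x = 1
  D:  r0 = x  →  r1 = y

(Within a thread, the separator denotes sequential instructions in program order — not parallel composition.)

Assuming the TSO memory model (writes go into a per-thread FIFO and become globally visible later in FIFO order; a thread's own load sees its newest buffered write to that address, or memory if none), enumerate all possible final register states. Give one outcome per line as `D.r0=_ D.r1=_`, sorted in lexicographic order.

D.r0=0 D.r1=0
D.r0=0 D.r1=2
D.r0=1 D.r1=0
D.r0=1 D.r1=2
D.r0=2 D.r1=2

outcome vector order: (D.r0,D.r1)
|TSO outcomes| = 5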